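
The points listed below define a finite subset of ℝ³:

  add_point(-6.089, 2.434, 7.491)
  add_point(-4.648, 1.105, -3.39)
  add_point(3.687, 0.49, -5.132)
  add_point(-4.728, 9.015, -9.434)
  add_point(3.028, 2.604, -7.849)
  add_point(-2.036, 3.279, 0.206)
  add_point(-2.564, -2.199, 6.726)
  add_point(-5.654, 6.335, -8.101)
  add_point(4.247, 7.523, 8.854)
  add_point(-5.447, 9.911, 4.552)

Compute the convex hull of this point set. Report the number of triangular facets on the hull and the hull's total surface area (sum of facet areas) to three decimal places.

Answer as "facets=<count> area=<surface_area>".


Extreme-point indices: [0, 1, 2, 3, 4, 6, 7, 8, 9] — 9 of 10 on the boundary.

Per-facet area ½‖(b−a)×(c−a)‖:
  f1: (p9, p8, p0) → 42.0933
  f2: (p3, p9, p8) → 71.8796
  f3: (p6, p8, p0) → 33.5426
  f4: (p6, p2, p8) → 79.5198
  f5: (p4, p3, p8) → 88.8766
  f6: (p4, p2, p8) → 24.8110
  f7: (p1, p6, p2) → 46.2806
  f8: (p1, p4, p2) → 14.9263
  f9: (p1, p6, p0) → 30.9501
  f10: (p7, p4, p3) → 14.7645
  f11: (p7, p1, p4) → 30.2141
  f12: (p7, p1, p0) → 32.9516
  f13: (p7, p9, p0) → 52.7405
  f14: (p7, p3, p9) → 20.2936
Σ area = 583.844

Check V−E+F: 9 − 21 + 14 = 2.

facets=14 area=583.844


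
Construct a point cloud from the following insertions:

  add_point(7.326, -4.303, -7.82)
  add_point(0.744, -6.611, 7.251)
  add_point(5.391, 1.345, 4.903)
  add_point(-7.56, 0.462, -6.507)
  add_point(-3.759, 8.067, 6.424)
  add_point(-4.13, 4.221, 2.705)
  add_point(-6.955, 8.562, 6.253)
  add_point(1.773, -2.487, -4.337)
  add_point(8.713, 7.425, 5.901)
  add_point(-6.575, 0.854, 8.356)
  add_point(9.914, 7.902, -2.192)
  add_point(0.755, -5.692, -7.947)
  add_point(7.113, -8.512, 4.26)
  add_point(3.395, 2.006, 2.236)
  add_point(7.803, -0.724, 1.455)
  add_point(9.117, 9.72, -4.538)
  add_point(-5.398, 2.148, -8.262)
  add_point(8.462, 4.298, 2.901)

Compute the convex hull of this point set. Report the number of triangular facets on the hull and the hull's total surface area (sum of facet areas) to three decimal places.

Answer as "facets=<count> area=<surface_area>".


facets=20 area=1073.783

Extreme-point indices: [0, 1, 3, 4, 6, 8, 9, 10, 11, 12, 15, 16] — 12 of 18 on the boundary.

Area of each hull facet:
  f1: (p0, p12, p10) → 87.1869
  f2: (p6, p9, p3) → 57.8515
  f3: (p1, p9, p3) → 78.0874
  f4: (p15, p0, p10) → 20.7441
  f5: (p11, p0, p12) → 42.8763
  f6: (p11, p1, p3) → 79.0918
  f7: (p11, p1, p12) → 50.9870
  f8: (p16, p15, p0) → 98.1337
  f9: (p16, p11, p3) → 16.2278
  f10: (p16, p11, p0) → 30.0470
  f11: (p16, p6, p3) → 24.3377
  f12: (p16, p15, p6) → 127.7366
  f13: (p8, p15, p10) → 8.3256
  f14: (p8, p15, p6) → 83.9520
  f15: (p8, p12, p10) → 65.9511
  f16: (p8, p1, p12) → 57.3285
  f17: (p8, p1, p9) → 82.1136
  f18: (p4, p6, p9) → 12.6691
  f19: (p4, p8, p9) → 47.3243
  f20: (p4, p8, p6) → 2.8106
Σ area = 1073.783

Euler: V−E+F = 12−30+20 = 2.


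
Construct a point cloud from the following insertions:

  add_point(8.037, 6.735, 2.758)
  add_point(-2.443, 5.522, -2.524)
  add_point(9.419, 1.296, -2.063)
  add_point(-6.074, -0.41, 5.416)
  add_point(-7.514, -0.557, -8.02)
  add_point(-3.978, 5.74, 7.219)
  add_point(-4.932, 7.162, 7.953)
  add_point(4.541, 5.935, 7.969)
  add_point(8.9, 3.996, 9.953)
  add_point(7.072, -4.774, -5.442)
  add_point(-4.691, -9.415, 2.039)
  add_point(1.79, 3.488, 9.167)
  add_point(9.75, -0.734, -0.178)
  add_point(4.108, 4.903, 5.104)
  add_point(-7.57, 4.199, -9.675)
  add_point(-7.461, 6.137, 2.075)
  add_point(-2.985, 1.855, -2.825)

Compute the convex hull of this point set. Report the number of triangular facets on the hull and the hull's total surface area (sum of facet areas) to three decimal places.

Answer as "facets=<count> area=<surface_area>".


facets=22 area=949.719

13 of the 17 inputs are extreme points: [0, 2, 3, 4, 6, 7, 8, 9, 10, 11, 12, 14, 15].

Area of each hull facet:
  f1: (p9, p10, p12) → 52.2856
  f2: (p15, p0, p14) → 92.2829
  f3: (p15, p0, p6) → 45.2811
  f4: (p4, p9, p14) → 36.6855
  f5: (p4, p9, p10) → 91.6333
  f6: (p4, p15, p14) → 29.5478
  f7: (p2, p9, p12) → 9.8963
  f8: (p2, p9, p14) → 64.7825
  f9: (p2, p0, p14) → 69.6850
  f10: (p3, p15, p6) → 22.8013
  f11: (p3, p11, p10) → 42.5442
  f12: (p3, p11, p6) → 30.0983
  f13: (p3, p4, p10) → 61.7295
  f14: (p3, p4, p15) → 45.0235
  f15: (p8, p11, p6) → 14.9660
  f16: (p8, p2, p12) → 14.9480
  f17: (p8, p2, p0) → 27.1065
  f18: (p8, p10, p12) → 95.2283
  f19: (p8, p11, p10) → 49.8589
  f20: (p7, p0, p6) → 25.6119
  f21: (p7, p8, p6) → 11.4663
  f22: (p7, p8, p0) → 16.2565
Σ area = 949.719

Check V−E+F: 13 − 33 + 22 = 2.


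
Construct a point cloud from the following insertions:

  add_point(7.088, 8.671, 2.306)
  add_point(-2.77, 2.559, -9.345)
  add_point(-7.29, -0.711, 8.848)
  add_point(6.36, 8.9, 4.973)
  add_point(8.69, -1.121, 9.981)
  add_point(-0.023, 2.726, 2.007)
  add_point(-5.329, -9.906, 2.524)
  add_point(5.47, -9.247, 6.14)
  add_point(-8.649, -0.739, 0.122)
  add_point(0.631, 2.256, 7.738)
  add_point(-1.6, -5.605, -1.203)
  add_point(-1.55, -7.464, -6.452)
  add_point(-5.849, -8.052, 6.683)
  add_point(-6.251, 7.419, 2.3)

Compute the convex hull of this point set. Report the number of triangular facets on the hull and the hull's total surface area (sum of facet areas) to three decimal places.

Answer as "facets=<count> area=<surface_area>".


Extreme-point indices: [0, 1, 2, 3, 4, 6, 7, 8, 11, 12, 13] — 11 of 14 on the boundary.

Facet areas (half cross-product norm):
  f1: (p11, p1, p8) → 54.9139
  f2: (p2, p3, p4) → 88.6196
  f3: (p0, p11, p1) → 85.9884
  f4: (p0, p3, p4) → 15.1644
  f5: (p13, p2, p8) → 37.0912
  f6: (p13, p2, p3) → 67.9555
  f7: (p13, p1, p8) → 49.9769
  f8: (p13, p0, p3) → 17.9776
  f9: (p13, p0, p1) → 85.3421
  f10: (p12, p2, p8) → 33.3043
  f11: (p12, p2, p4) → 61.2790
  f12: (p6, p11, p8) → 47.9025
  f13: (p6, p12, p8) → 22.5920
  f14: (p7, p12, p4) → 52.9810
  f15: (p7, p6, p12) → 25.5931
  f16: (p7, p6, p11) → 57.0512
  f17: (p7, p0, p4) → 55.5082
  f18: (p7, p0, p11) → 129.0929
Σ area = 988.334

Euler characteristic 11−27+18 = 2 ✓

facets=18 area=988.334


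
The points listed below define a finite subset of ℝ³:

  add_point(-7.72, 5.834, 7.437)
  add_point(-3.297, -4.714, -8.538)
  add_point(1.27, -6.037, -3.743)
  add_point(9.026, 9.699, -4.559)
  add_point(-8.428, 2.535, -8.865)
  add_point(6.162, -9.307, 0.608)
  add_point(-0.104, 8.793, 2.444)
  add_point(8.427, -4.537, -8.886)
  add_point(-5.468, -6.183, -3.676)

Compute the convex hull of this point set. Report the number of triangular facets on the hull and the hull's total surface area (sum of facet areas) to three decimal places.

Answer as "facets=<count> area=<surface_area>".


facets=12 area=922.123

8 of the 9 inputs are extreme points: [0, 1, 3, 4, 5, 6, 7, 8].

Area of each hull facet:
  f1: (p7, p3, p4) → 128.3207
  f2: (p7, p5, p3) → 79.6492
  f3: (p6, p3, p4) → 88.7126
  f4: (p6, p0, p4) → 72.4961
  f5: (p6, p5, p3) → 107.7538
  f6: (p6, p0, p5) → 92.1090
  f7: (p8, p0, p4) → 83.0641
  f8: (p8, p0, p5) → 105.2809
  f9: (p1, p7, p5) → 61.8411
  f10: (p1, p8, p5) → 35.3001
  f11: (p1, p7, p4) → 43.0572
  f12: (p1, p8, p4) → 24.5385
Σ area = 922.123

Euler characteristic 8−18+12 = 2 ✓


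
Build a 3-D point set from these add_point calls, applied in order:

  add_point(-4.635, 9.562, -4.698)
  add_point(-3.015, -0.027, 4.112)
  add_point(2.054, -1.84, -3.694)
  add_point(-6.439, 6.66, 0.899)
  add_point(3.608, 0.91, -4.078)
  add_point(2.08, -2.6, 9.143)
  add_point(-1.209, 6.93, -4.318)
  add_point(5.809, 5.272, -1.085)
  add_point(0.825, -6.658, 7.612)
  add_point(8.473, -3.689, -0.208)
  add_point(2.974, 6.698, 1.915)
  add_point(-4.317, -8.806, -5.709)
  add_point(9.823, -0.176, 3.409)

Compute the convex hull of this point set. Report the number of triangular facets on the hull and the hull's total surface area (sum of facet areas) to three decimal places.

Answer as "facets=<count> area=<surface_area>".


Extreme-point indices: [0, 1, 3, 4, 5, 6, 7, 8, 9, 10, 11, 12] — 12 of 13 on the boundary.

Facet areas (half cross-product norm):
  f1: (p0, p11, p3) → 55.5447
  f2: (p8, p5, p12) → 21.7727
  f3: (p10, p0, p3) → 30.5147
  f4: (p10, p5, p3) → 55.9065
  f5: (p10, p5, p12) → 46.7488
  f6: (p4, p0, p11) → 75.1280
  f7: (p1, p5, p3) → 17.9075
  f8: (p1, p8, p5) → 17.0793
  f9: (p1, p11, p3) → 52.8752
  f10: (p1, p8, p11) → 54.9534
  f11: (p9, p4, p11) → 48.8859
  f12: (p9, p8, p12) → 29.3400
  f13: (p9, p8, p11) → 76.4294
  f14: (p7, p10, p12) → 17.5096
  f15: (p7, p9, p12) → 21.1632
  f16: (p7, p9, p4) → 22.1252
  f17: (p7, p10, p0) → 22.6976
  f18: (p6, p4, p0) → 4.0896
  f19: (p6, p7, p0) → 8.6083
  f20: (p6, p7, p4) → 20.7981
Σ area = 700.078

Euler: V−E+F = 12−30+20 = 2.

facets=20 area=700.078


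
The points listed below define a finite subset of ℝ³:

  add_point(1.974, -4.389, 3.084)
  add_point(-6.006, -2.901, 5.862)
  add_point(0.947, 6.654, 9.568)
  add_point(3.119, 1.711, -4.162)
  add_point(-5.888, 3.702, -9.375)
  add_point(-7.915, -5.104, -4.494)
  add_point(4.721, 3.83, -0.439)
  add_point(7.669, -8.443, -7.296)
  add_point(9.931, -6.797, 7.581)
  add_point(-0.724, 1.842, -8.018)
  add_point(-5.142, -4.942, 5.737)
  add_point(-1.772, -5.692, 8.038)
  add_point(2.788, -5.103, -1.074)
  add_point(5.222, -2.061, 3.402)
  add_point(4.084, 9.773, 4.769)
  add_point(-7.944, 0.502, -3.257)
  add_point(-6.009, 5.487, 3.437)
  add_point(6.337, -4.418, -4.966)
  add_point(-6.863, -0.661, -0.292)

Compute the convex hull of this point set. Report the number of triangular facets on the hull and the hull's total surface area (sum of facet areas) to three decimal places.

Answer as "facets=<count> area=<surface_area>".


Extreme-point indices: [1, 2, 3, 4, 5, 6, 7, 8, 9, 10, 11, 14, 15, 16] — 14 of 19 on the boundary.

Facet areas (half cross-product norm):
  f1: (p7, p14, p8) → 133.9691
  f2: (p9, p4, p14) → 42.4984
  f3: (p9, p4, p7) → 20.1501
  f4: (p16, p1, p15) → 35.1503
  f5: (p16, p4, p15) → 29.0149
  f6: (p16, p4, p14) → 70.4745
  f7: (p2, p14, p8) → 53.1413
  f8: (p2, p16, p14) → 30.4335
  f9: (p2, p16, p1) → 40.7201
  f10: (p6, p7, p14) → 13.7067
  f11: (p6, p9, p14) → 29.3056
  f12: (p5, p4, p15) → 20.0257
  f13: (p5, p4, p7) → 82.7181
  f14: (p5, p1, p15) → 28.2155
  f15: (p5, p10, p1) → 11.7602
  f16: (p11, p2, p1) → 33.7385
  f17: (p11, p10, p1) → 4.1099
  f18: (p11, p2, p8) → 74.3900
  f19: (p11, p7, p8) → 88.5910
  f20: (p11, p5, p7) → 108.6064
  f21: (p11, p5, p10) → 14.6724
  f22: (p3, p9, p7) → 31.2945
  f23: (p3, p6, p7) → 23.0466
  f24: (p3, p6, p9) → 7.2603
Σ area = 1026.994

Euler characteristic 14−36+24 = 2 ✓

facets=24 area=1026.994


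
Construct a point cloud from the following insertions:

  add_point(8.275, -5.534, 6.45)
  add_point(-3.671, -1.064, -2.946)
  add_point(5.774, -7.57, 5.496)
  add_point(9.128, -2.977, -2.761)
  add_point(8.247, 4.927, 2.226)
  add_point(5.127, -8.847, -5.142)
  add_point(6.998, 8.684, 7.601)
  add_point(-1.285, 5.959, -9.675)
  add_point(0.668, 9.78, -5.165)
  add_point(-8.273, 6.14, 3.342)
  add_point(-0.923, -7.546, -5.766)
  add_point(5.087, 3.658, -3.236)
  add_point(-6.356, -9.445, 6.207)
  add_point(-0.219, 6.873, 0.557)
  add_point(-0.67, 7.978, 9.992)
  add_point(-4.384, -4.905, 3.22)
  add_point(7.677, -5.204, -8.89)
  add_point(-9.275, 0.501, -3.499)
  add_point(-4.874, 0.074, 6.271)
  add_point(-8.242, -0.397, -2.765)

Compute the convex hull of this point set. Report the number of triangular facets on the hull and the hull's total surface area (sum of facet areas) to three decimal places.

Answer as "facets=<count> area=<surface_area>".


Hull vertices (14/20): indices [0, 2, 3, 4, 5, 6, 7, 8, 9, 10, 12, 14, 16, 17].

Facet areas (half cross-product norm):
  f1: (p9, p14, p8) → 65.4286
  f2: (p9, p12, p17) → 63.0008
  f3: (p9, p12, p14) → 81.8995
  f4: (p6, p14, p8) → 56.9675
  f5: (p7, p16, p8) → 43.2978
  f6: (p7, p9, p17) → 51.1794
  f7: (p7, p9, p8) → 39.8975
  f8: (p10, p12, p17) → 73.0901
  f9: (p10, p7, p17) → 65.2817
  f10: (p10, p7, p16) → 63.2171
  f11: (p5, p10, p12) → 39.6901
  f12: (p5, p10, p16) → 17.5973
  f13: (p4, p6, p8) → 38.4035
  f14: (p4, p16, p3) → 20.8215
  f15: (p4, p16, p8) → 85.6291
  f16: (p0, p12, p14) → 119.5475
  f17: (p0, p6, p14) → 57.7245
  f18: (p0, p4, p3) → 43.0568
  f19: (p0, p4, p6) → 36.7269
  f20: (p0, p16, p3) → 20.3612
  f21: (p0, p5, p16) → 34.2998
  f22: (p2, p5, p12) → 65.9710
  f23: (p2, p0, p12) → 12.1346
  f24: (p2, p0, p5) → 16.5585
Σ area = 1211.782

Euler characteristic 14−36+24 = 2 ✓

facets=24 area=1211.782


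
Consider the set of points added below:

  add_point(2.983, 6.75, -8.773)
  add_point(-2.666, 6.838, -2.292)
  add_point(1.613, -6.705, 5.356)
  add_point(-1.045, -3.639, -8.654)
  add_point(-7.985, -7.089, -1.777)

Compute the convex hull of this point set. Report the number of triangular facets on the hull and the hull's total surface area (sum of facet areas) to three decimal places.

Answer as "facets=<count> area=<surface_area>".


facets=6 area=405.167

Extreme-point indices: [0, 1, 2, 3, 4] — 5 of 5 on the boundary.

Area of each hull facet:
  f1: (p1, p2, p4) → 85.2543
  f2: (p1, p2, p0) → 68.2823
  f3: (p3, p2, p4) → 61.2614
  f4: (p3, p2, p0) → 80.4615
  f5: (p3, p1, p4) → 63.3571
  f6: (p3, p1, p0) → 46.5502
Σ area = 405.167

Euler characteristic 5−9+6 = 2 ✓


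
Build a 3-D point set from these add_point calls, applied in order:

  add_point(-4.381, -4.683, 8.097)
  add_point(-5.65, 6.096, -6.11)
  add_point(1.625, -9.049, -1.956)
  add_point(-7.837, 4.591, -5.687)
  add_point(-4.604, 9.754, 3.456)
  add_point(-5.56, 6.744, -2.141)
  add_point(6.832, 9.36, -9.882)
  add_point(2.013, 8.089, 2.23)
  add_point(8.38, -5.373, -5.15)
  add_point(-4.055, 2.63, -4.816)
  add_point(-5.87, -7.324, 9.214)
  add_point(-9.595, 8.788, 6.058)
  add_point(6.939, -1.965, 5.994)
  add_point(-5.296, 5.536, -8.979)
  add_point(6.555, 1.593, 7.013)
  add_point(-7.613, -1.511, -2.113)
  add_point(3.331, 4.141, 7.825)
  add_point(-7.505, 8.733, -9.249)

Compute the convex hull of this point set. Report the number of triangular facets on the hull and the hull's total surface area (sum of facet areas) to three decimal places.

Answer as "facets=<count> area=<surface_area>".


14 of the 18 inputs are extreme points: [2, 3, 4, 6, 7, 8, 10, 11, 12, 13, 14, 15, 16, 17].

Triangle areas on the boundary:
  f1: (p14, p6, p8) → 107.2681
  f2: (p13, p6, p8) → 96.8976
  f3: (p13, p17, p6) → 23.7748
  f4: (p13, p2, p8) → 71.8242
  f5: (p13, p15, p2) → 57.9911
  f6: (p13, p15, p17) → 17.1693
  f7: (p7, p14, p6) → 56.4340
  f8: (p10, p15, p11) → 84.1642
  f9: (p10, p15, p2) → 70.1295
  f10: (p12, p2, p8) → 46.0580
  f11: (p12, p14, p8) → 18.2435
  f12: (p12, p10, p2) → 74.6707
  f13: (p12, p10, p14) → 25.9550
  f14: (p3, p17, p11) → 32.1150
  f15: (p3, p15, p11) → 43.8366
  f16: (p3, p15, p17) → 3.8959
  f17: (p4, p7, p6) → 39.5385
  f18: (p4, p17, p11) → 36.2744
  f19: (p4, p17, p6) → 92.3175
  f20: (p16, p7, p14) → 13.7645
  f21: (p16, p4, p7) → 23.8007
  f22: (p16, p4, p11) → 28.2095
  f23: (p16, p10, p11) → 97.2424
  f24: (p16, p10, p14) → 30.9156
Σ area = 1192.491

Euler characteristic 14−36+24 = 2 ✓

facets=24 area=1192.491


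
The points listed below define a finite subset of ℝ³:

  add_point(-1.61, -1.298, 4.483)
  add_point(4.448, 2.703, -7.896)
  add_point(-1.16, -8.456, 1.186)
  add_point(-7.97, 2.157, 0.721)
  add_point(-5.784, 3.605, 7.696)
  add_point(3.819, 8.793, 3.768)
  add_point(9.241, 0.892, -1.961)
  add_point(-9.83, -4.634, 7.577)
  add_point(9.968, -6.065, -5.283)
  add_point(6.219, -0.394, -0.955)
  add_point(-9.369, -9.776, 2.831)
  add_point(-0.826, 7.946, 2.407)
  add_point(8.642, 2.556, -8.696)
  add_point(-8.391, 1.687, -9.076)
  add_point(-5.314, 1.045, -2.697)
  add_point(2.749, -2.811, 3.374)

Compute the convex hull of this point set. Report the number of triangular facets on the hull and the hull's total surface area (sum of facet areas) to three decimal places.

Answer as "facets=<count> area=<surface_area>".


Hull vertices (12/16): indices [2, 3, 4, 5, 6, 7, 8, 10, 11, 12, 13, 15].

Area of each hull facet:
  f1: (p12, p13, p8) → 79.4706
  f2: (p10, p13, p7) → 58.0457
  f3: (p10, p13, p8) → 157.5936
  f4: (p4, p15, p7) → 52.0169
  f5: (p4, p15, p5) → 58.1870
  f6: (p6, p15, p8) → 35.5147
  f7: (p6, p15, p5) → 47.8995
  f8: (p6, p12, p8) → 26.4583
  f9: (p6, p12, p5) → 37.2539
  f10: (p2, p15, p8) → 42.0292
  f11: (p2, p10, p8) → 17.7238
  f12: (p2, p15, p7) → 41.1730
  f13: (p2, p10, p7) → 29.6210
  f14: (p3, p13, p7) → 36.4524
  f15: (p3, p4, p7) → 32.4506
  f16: (p11, p4, p5) → 18.3263
  f17: (p11, p12, p5) → 36.2353
  f18: (p11, p12, p13) → 108.6325
  f19: (p11, p3, p13) → 44.5193
  f20: (p11, p3, p4) → 29.8906
Σ area = 989.494

Euler characteristic 12−30+20 = 2 ✓

facets=20 area=989.494


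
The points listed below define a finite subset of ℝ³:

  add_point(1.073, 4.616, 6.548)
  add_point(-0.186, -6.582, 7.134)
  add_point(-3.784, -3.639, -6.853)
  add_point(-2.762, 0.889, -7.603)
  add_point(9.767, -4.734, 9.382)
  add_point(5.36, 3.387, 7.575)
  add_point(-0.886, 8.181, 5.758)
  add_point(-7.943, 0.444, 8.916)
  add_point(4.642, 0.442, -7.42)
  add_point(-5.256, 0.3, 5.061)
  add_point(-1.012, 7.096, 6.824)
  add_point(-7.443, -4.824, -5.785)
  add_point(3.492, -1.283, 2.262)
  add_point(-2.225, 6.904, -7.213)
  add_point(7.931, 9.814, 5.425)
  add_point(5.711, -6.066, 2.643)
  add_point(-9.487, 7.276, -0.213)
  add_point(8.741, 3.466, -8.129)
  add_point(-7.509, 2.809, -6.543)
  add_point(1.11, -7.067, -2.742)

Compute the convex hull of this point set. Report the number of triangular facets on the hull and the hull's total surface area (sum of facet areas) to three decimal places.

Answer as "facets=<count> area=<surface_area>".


Points on the hull: [1, 2, 3, 4, 5, 6, 7, 8, 10, 11, 13, 14, 15, 16, 17, 18, 19] (17 of 20).

Per-facet area ½‖(b−a)×(c−a)‖:
  f1: (p17, p14, p4) → 112.0352
  f2: (p7, p11, p16) → 75.5419
  f3: (p13, p14, p16) → 82.7532
  f4: (p13, p17, p14) → 83.6675
  f5: (p6, p14, p16) → 28.3692
  f6: (p6, p7, p16) → 52.0288
  f7: (p5, p14, p4) → 25.7609
  f8: (p5, p7, p4) → 62.3895
  f9: (p3, p13, p17) → 34.0509
  f10: (p15, p17, p4) → 53.5831
  f11: (p15, p19, p17) → 49.6602
  f12: (p2, p19, p11) → 13.6816
  f13: (p2, p3, p17) → 25.0556
  f14: (p2, p3, p11) → 7.9710
  f15: (p1, p7, p11) → 75.8524
  f16: (p1, p19, p11) → 45.7621
  f17: (p1, p7, p4) → 46.0815
  f18: (p1, p15, p4) → 29.5021
  f19: (p1, p15, p19) → 26.5191
  f20: (p10, p5, p14) → 26.4732
  f21: (p10, p5, p7) → 35.3127
  f22: (p10, p6, p14) → 6.6535
  f23: (p10, p6, p7) → 5.4465
  f24: (p18, p3, p11) → 18.7637
  f25: (p18, p3, p13) → 15.1059
  f26: (p18, p11, p16) → 26.9072
  f27: (p18, p13, p16) → 26.8002
  f28: (p8, p19, p17) → 13.7814
  f29: (p8, p2, p17) → 4.7779
  f30: (p8, p2, p19) → 31.6498
Σ area = 1141.938

Euler characteristic 17−45+30 = 2 ✓

facets=30 area=1141.938


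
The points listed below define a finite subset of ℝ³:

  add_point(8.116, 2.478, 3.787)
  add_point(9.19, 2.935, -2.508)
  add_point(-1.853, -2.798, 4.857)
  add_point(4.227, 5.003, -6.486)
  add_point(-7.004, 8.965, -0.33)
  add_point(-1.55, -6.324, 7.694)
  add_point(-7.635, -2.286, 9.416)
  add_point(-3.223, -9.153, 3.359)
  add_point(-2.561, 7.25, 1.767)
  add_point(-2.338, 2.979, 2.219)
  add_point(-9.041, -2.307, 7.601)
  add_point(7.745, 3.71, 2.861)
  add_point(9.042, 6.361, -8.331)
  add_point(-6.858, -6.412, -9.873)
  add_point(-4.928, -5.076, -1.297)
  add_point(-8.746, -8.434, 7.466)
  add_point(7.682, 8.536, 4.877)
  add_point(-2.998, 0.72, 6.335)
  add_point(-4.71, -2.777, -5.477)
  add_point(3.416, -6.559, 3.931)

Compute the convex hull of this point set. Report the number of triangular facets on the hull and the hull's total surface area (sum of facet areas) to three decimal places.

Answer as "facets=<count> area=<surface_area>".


Hull vertices (12/20): indices [0, 1, 4, 5, 6, 7, 10, 12, 13, 15, 16, 19].

Triangle areas on the boundary:
  f1: (p13, p4, p10) → 116.2995
  f2: (p12, p13, p4) → 152.8266
  f3: (p12, p16, p1) → 29.4556
  f4: (p12, p16, p4) → 102.0966
  f5: (p12, p19, p1) → 26.2112
  f6: (p12, p19, p13) → 150.3979
  f7: (p7, p19, p13) → 48.4964
  f8: (p6, p4, p10) → 14.9640
  f9: (p6, p16, p4) → 113.7853
  f10: (p0, p16, p1) → 19.6209
  f11: (p0, p19, p1) → 32.2184
  f12: (p5, p7, p19) → 16.3964
  f13: (p5, p0, p19) → 29.8375
  f14: (p5, p6, p16) → 66.4749
  f15: (p5, p0, p16) → 35.6210
  f16: (p15, p5, p7) → 18.0617
  f17: (p15, p5, p6) → 22.0939
  f18: (p15, p6, p10) → 7.0435
  f19: (p15, p13, p10) → 53.6558
  f20: (p15, p7, p13) → 45.6452
Σ area = 1101.202

Check V−E+F: 12 − 30 + 20 = 2.

facets=20 area=1101.202


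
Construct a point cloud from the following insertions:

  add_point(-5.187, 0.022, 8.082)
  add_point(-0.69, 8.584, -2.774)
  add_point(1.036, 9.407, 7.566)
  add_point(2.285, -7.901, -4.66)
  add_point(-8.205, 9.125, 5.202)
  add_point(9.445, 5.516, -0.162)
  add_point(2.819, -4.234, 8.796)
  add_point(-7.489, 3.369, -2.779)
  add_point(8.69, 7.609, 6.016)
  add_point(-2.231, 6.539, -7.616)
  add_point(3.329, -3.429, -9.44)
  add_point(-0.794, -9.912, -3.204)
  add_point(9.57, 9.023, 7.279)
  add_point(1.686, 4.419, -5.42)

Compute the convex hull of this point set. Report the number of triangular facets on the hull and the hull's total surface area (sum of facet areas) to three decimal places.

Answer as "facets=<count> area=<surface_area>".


facets=20 area=995.365

12 of the 14 inputs are extreme points: [0, 1, 2, 3, 4, 5, 6, 7, 9, 10, 11, 12].

Facet areas (half cross-product norm):
  f1: (p2, p6, p12) → 58.1664
  f2: (p0, p6, p11) → 62.2105
  f3: (p0, p2, p4) → 44.9955
  f4: (p0, p2, p6) → 51.0410
  f5: (p3, p10, p11) → 8.9440
  f6: (p3, p6, p11) → 27.0908
  f7: (p5, p9, p10) → 74.1487
  f8: (p5, p3, p10) → 47.2680
  f9: (p5, p6, p12) → 58.8137
  f10: (p5, p3, p6) → 95.0007
  f11: (p7, p9, p4) → 36.6226
  f12: (p7, p0, p4) → 46.8061
  f13: (p7, p0, p11) → 81.7256
  f14: (p7, p10, p11) → 68.1150
  f15: (p7, p9, p10) → 45.0563
  f16: (p1, p2, p12) → 44.5737
  f17: (p1, p5, p12) → 44.5878
  f18: (p1, p5, p9) → 27.7722
  f19: (p1, p9, p4) → 26.5498
  f20: (p1, p2, p4) → 45.8767
Σ area = 995.365

Euler characteristic 12−30+20 = 2 ✓


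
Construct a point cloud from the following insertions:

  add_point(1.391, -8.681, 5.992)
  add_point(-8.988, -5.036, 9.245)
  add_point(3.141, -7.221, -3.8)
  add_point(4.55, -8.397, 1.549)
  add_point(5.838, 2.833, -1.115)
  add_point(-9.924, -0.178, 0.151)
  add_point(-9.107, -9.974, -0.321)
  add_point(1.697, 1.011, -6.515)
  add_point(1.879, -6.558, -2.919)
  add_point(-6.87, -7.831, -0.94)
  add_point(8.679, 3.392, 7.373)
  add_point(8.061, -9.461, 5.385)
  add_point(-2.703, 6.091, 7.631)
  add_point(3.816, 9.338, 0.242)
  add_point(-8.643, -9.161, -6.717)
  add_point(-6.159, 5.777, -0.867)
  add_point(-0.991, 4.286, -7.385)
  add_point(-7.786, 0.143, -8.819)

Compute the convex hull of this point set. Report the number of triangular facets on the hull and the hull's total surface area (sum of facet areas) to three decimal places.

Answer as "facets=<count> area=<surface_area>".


facets=26 area=1138.228

15 of the 18 inputs are extreme points: [0, 1, 2, 4, 5, 6, 7, 10, 11, 12, 13, 14, 15, 16, 17].

Per-facet area ½‖(b−a)×(c−a)‖:
  f1: (p1, p6, p5) → 45.9318
  f2: (p14, p6, p5) → 31.7258
  f3: (p14, p17, p5) → 42.5673
  f4: (p0, p1, p6) → 56.9202
  f5: (p15, p17, p5) → 31.4228
  f6: (p12, p1, p10) → 72.3823
  f7: (p12, p13, p10) → 50.4994
  f8: (p12, p15, p13) → 43.3861
  f9: (p12, p1, p5) → 58.8054
  f10: (p12, p15, p5) → 32.5225
  f11: (p7, p14, p17) → 46.5693
  f12: (p11, p14, p6) → 56.7822
  f13: (p11, p0, p6) → 25.7396
  f14: (p11, p1, p10) → 114.2435
  f15: (p11, p0, p1) → 11.1822
  f16: (p4, p13, p10) → 30.7888
  f17: (p4, p7, p13) → 23.8615
  f18: (p4, p11, p10) → 56.9412
  f19: (p16, p7, p17) → 17.2339
  f20: (p16, p7, p13) → 22.2988
  f21: (p16, p15, p17) → 32.7345
  f22: (p16, p15, p13) → 40.5504
  f23: (p2, p7, p14) → 53.8298
  f24: (p2, p11, p14) → 51.7182
  f25: (p2, p4, p7) → 30.8242
  f26: (p2, p4, p11) → 56.7659
Σ area = 1138.228

Euler: V−E+F = 15−39+26 = 2.


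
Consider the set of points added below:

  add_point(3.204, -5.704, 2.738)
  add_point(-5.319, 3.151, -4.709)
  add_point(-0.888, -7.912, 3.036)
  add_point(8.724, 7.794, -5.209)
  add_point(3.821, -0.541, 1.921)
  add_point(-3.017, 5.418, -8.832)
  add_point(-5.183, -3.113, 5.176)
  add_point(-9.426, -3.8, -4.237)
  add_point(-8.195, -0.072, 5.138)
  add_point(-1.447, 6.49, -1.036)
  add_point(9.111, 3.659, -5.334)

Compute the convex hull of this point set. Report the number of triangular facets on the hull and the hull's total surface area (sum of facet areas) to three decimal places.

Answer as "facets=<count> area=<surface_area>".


Hull vertices (11/11): indices [0, 1, 2, 3, 4, 5, 6, 7, 8, 9, 10].

Area of each hull facet:
  f1: (p2, p10, p7) → 103.4867
  f2: (p6, p2, p7) → 35.0162
  f3: (p5, p10, p7) → 73.8864
  f4: (p8, p6, p7) → 21.4462
  f5: (p8, p4, p6) → 18.9273
  f6: (p8, p4, p9) → 50.1411
  f7: (p0, p6, p2) → 15.3445
  f8: (p0, p4, p6) → 23.7744
  f9: (p0, p2, p10) → 21.4618
  f10: (p0, p4, p10) → 21.0293
  f11: (p3, p4, p10) → 19.2910
  f12: (p3, p4, p9) → 48.7424
  f13: (p3, p5, p10) → 25.8408
  f14: (p3, p5, p9) → 43.7666
  f15: (p1, p5, p9) → 16.4744
  f16: (p1, p8, p9) → 33.0860
  f17: (p1, p5, p7) → 16.2560
  f18: (p1, p8, p7) → 38.8979
Σ area = 626.869

Check V−E+F: 11 − 27 + 18 = 2.

facets=18 area=626.869


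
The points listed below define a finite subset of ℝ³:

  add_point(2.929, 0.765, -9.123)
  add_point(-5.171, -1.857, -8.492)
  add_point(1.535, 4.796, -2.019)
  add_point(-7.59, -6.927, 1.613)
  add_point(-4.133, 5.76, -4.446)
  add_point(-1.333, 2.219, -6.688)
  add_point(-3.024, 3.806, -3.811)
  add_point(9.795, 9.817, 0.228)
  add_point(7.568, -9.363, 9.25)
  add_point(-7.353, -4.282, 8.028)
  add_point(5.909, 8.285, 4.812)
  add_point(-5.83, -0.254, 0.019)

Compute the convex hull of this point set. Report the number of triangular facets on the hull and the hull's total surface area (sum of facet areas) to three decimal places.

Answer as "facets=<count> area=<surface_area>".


facets=12 area=931.643

Hull vertices (8/12): indices [0, 1, 3, 4, 7, 8, 9, 10].

Area of each hull facet:
  f1: (p0, p8, p7) → 147.8353
  f2: (p4, p0, p7) → 69.4617
  f3: (p9, p8, p3) → 54.8731
  f4: (p9, p4, p3) → 50.2109
  f5: (p1, p4, p3) → 50.2178
  f6: (p1, p4, p0) → 34.7606
  f7: (p1, p8, p3) → 95.5348
  f8: (p1, p0, p8) → 91.7158
  f9: (p10, p8, p7) → 52.8360
  f10: (p10, p9, p8) → 131.4285
  f11: (p10, p4, p7) → 43.0697
  f12: (p10, p9, p4) → 109.6987
Σ area = 931.643

Check V−E+F: 8 − 18 + 12 = 2.


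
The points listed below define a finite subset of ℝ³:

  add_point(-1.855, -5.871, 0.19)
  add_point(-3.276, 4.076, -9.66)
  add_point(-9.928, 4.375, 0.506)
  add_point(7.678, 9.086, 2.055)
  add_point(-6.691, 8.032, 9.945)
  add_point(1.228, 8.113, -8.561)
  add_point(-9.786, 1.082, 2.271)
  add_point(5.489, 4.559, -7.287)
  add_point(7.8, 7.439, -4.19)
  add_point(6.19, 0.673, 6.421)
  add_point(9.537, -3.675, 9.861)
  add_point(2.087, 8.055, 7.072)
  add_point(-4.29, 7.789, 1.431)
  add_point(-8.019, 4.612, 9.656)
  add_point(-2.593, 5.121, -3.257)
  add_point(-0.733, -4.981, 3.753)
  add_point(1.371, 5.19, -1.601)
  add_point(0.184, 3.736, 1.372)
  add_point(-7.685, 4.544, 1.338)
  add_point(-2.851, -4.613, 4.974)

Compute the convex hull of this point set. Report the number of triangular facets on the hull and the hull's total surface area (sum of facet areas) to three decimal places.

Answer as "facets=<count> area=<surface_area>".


Points on the hull: [0, 1, 2, 3, 4, 5, 6, 7, 8, 10, 11, 12, 13, 19] (14 of 20).

Area of each hull facet:
  f1: (p7, p0, p10) → 110.3415
  f2: (p7, p0, p1) → 62.0660
  f3: (p11, p3, p10) → 53.1658
  f4: (p11, p4, p10) → 58.8944
  f5: (p11, p4, p3) → 14.7510
  f6: (p12, p4, p2) → 29.3502
  f7: (p19, p0, p10) → 33.1228
  f8: (p8, p3, p10) → 46.7048
  f9: (p8, p7, p10) → 42.6724
  f10: (p5, p4, p3) → 102.2155
  f11: (p5, p12, p4) → 11.8312
  f12: (p5, p8, p3) → 22.2151
  f13: (p5, p1, p2) → 36.3047
  f14: (p5, p12, p2) → 36.2228
  f15: (p5, p7, p1) → 17.2179
  f16: (p5, p8, p7) → 13.6026
  f17: (p13, p4, p2) → 16.9421
  f18: (p13, p4, p10) → 35.6380
  f19: (p13, p19, p10) → 75.4629
  f20: (p6, p13, p2) → 15.6324
  f21: (p6, p13, p19) → 38.7695
  f22: (p6, p19, p0) → 23.6381
  f23: (p6, p1, p2) → 21.2609
  f24: (p6, p0, p1) → 69.4445
Σ area = 987.467

Euler: V−E+F = 14−36+24 = 2.

facets=24 area=987.467


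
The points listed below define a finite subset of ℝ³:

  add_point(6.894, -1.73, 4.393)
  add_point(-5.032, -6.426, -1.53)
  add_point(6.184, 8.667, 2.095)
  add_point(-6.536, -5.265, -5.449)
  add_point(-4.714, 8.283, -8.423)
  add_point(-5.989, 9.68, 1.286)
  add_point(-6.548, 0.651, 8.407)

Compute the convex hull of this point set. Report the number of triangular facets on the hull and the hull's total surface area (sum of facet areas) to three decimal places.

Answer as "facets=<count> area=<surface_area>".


7 of the 7 inputs are extreme points: [0, 1, 2, 3, 4, 5, 6].

Triangle areas on the boundary:
  f1: (p1, p0, p6) → 78.5040
  f2: (p2, p0, p6) → 74.8814
  f3: (p2, p5, p6) → 70.3522
  f4: (p2, p4, p0) → 79.6266
  f5: (p2, p4, p5) → 60.3746
  f6: (p3, p5, p6) → 83.7219
  f7: (p3, p1, p6) → 22.6794
  f8: (p3, p4, p5) → 68.9172
  f9: (p3, p1, p0) → 25.0368
  f10: (p3, p4, p0) → 117.0963
Σ area = 681.190

Euler: V−E+F = 7−15+10 = 2.

facets=10 area=681.190


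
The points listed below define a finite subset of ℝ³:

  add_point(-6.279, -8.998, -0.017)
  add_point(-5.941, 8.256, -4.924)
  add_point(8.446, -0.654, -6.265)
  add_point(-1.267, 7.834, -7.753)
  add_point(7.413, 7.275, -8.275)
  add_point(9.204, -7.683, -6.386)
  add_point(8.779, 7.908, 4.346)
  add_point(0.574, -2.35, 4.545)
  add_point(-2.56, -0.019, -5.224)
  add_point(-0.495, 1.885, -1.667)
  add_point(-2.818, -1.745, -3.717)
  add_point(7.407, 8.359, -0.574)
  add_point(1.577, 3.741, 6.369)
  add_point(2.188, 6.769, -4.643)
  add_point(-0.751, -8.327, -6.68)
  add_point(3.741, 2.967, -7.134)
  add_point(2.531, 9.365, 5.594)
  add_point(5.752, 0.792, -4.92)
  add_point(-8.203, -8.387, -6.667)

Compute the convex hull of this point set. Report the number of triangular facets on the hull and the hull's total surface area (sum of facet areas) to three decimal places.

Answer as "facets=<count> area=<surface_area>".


facets=20 area=991.689

Hull vertices (12/19): indices [0, 1, 3, 4, 5, 6, 7, 11, 12, 14, 16, 18].

Facet areas (half cross-product norm):
  f1: (p6, p4, p5) → 96.1232
  f2: (p6, p7, p5) → 97.5324
  f3: (p3, p1, p16) → 36.8313
  f4: (p3, p4, p18) → 72.5380
  f5: (p3, p1, p18) → 46.2609
  f6: (p0, p7, p5) → 77.8100
  f7: (p0, p1, p18) → 58.6055
  f8: (p11, p6, p16) → 16.6853
  f9: (p11, p6, p4) → 6.9285
  f10: (p11, p3, p16) → 44.6558
  f11: (p11, p3, p4) → 33.8018
  f12: (p12, p6, p16) → 18.8021
  f13: (p12, p6, p7) → 23.4629
  f14: (p12, p0, p7) → 19.6101
  f15: (p12, p1, p16) → 38.8831
  f16: (p12, p0, p1) → 110.3458
  f17: (p14, p0, p18) → 24.9008
  f18: (p14, p0, p5) → 34.0874
  f19: (p14, p4, p18) → 58.1870
  f20: (p14, p4, p5) → 75.6368
Σ area = 991.689

Check V−E+F: 12 − 30 + 20 = 2.


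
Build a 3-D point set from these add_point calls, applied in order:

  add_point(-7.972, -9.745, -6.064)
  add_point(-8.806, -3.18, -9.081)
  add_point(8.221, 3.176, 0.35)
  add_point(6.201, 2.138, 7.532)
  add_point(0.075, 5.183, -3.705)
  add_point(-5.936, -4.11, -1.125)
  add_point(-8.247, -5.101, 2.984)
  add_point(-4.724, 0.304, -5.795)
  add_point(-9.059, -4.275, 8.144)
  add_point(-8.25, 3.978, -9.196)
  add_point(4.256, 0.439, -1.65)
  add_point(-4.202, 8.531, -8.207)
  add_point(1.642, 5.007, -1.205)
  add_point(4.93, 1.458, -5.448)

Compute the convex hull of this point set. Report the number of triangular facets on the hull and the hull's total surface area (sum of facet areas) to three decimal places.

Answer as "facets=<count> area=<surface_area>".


Extreme-point indices: [0, 1, 2, 3, 8, 9, 11, 13] — 8 of 14 on the boundary.

Facet areas (half cross-product norm):
  f1: (p3, p11, p8) → 155.8703
  f2: (p3, p11, p2) → 56.5262
  f3: (p3, p0, p8) → 126.3167
  f4: (p3, p0, p2) → 81.6771
  f5: (p9, p11, p8) → 58.1202
  f6: (p13, p11, p2) → 37.2011
  f7: (p13, p0, p2) → 48.9788
  f8: (p13, p9, p11) → 36.4569
  f9: (p1, p13, p0) → 54.2034
  f10: (p1, p13, p9) → 49.7093
  f11: (p1, p0, p8) → 55.4230
  f12: (p1, p9, p8) → 61.7730
Σ area = 822.256

Check V−E+F: 8 − 18 + 12 = 2.

facets=12 area=822.256


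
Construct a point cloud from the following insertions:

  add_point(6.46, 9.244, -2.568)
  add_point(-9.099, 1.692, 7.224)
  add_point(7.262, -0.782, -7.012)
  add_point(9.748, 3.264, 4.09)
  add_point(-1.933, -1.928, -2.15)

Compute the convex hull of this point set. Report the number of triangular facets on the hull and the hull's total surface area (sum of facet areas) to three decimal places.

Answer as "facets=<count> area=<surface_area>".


5 of the 5 inputs are extreme points: [0, 1, 2, 3, 4].

Per-facet area ½‖(b−a)×(c−a)‖:
  f1: (p0, p3, p1) → 90.0015
  f2: (p2, p0, p3) → 49.7538
  f3: (p4, p3, p1) → 87.7224
  f4: (p4, p2, p3) → 61.7745
  f5: (p4, p0, p1) → 85.4571
  f6: (p4, p2, p0) → 56.8640
Σ area = 431.573

Euler: V−E+F = 5−9+6 = 2.

facets=6 area=431.573


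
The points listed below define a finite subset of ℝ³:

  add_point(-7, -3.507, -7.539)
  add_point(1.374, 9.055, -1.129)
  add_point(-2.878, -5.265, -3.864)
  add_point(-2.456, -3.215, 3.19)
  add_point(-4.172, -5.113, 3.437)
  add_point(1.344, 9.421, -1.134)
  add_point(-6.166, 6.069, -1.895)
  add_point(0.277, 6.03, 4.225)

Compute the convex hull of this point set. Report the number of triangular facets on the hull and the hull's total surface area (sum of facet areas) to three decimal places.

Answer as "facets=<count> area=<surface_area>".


Points on the hull: [0, 1, 2, 3, 4, 5, 6, 7] (8 of 8).

Facet areas (half cross-product norm):
  f1: (p2, p1, p0) → 43.9891
  f2: (p4, p2, p0) → 18.6859
  f3: (p6, p4, p0) → 58.9257
  f4: (p6, p4, p7) → 50.8055
  f5: (p3, p4, p2) → 9.3475
  f6: (p3, p4, p7) → 5.8748
  f7: (p3, p2, p1) → 49.8530
  f8: (p3, p7, p1) → 27.4859
  f9: (p5, p7, p1) → 1.0063
  f10: (p5, p6, p7) → 25.4312
  f11: (p5, p1, p0) → 2.1018
  f12: (p5, p6, p0) → 40.7925
Σ area = 334.299

Euler: V−E+F = 8−18+12 = 2.

facets=12 area=334.299


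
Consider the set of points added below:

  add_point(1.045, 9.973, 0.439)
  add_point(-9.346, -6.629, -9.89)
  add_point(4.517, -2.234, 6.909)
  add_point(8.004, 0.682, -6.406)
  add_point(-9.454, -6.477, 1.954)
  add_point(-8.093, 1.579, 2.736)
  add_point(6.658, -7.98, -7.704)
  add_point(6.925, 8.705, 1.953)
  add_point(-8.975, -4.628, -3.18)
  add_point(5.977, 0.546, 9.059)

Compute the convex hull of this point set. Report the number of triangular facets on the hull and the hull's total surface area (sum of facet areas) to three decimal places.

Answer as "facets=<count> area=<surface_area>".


Extreme-point indices: [0, 1, 2, 3, 4, 5, 6, 7, 9] — 9 of 10 on the boundary.

Per-facet area ½‖(b−a)×(c−a)‖:
  f1: (p1, p0, p3) → 128.1984
  f2: (p6, p9, p3) → 68.6361
  f3: (p6, p1, p4) → 95.2514
  f4: (p6, p1, p3) → 71.5381
  f5: (p7, p0, p3) → 36.0373
  f6: (p7, p9, p3) → 63.1417
  f7: (p7, p9, p0) → 32.7772
  f8: (p5, p1, p4) → 48.3351
  f9: (p5, p1, p0) → 91.8243
  f10: (p5, p9, p4) → 62.9520
  f11: (p5, p9, p0) → 82.0910
  f12: (p2, p9, p4) → 20.0456
  f13: (p2, p6, p4) → 117.5103
  f14: (p2, p6, p9) → 20.4796
Σ area = 938.818

Euler: V−E+F = 9−21+14 = 2.

facets=14 area=938.818


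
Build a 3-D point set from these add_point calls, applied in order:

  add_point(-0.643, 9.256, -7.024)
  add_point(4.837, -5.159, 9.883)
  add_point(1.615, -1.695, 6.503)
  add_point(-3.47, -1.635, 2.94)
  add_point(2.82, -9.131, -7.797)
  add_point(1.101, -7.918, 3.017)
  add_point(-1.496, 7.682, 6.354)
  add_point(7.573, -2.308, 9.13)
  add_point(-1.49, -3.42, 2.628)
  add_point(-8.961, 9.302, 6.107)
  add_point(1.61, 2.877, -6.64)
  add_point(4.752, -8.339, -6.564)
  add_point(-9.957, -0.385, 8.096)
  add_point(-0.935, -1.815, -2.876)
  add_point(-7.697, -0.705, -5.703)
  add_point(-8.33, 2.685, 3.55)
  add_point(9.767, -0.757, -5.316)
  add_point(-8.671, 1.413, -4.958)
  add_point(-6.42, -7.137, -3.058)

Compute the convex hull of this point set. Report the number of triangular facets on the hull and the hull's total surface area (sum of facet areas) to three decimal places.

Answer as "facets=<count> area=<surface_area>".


facets=22 area=1133.132

Hull vertices (13/19): indices [0, 1, 4, 5, 6, 7, 9, 11, 12, 14, 16, 17, 18].

Area of each hull facet:
  f1: (p1, p9, p12) → 75.7593
  f2: (p0, p6, p16) → 97.0240
  f3: (p0, p6, p9) → 51.5774
  f4: (p7, p1, p9) → 40.7895
  f5: (p7, p6, p9) → 31.3519
  f6: (p7, p6, p16) → 99.6173
  f7: (p17, p0, p9) → 75.3571
  f8: (p17, p0, p14) → 13.4854
  f9: (p17, p9, p12) → 61.8907
  f10: (p17, p18, p12) → 56.8893
  f11: (p17, p18, p14) → 5.7696
  f12: (p5, p1, p12) → 58.8811
  f13: (p5, p18, p12) → 63.0141
  f14: (p4, p5, p18) → 46.7260
  f15: (p4, p18, p14) → 36.8921
  f16: (p4, p0, p16) → 81.0751
  f17: (p4, p0, p14) → 83.6431
  f18: (p11, p5, p1) → 33.1442
  f19: (p11, p4, p5) → 12.1784
  f20: (p11, p7, p1) → 33.6572
  f21: (p11, p7, p16) → 67.3715
  f22: (p11, p4, p16) → 7.0376
Σ area = 1133.132

Euler characteristic 13−33+22 = 2 ✓


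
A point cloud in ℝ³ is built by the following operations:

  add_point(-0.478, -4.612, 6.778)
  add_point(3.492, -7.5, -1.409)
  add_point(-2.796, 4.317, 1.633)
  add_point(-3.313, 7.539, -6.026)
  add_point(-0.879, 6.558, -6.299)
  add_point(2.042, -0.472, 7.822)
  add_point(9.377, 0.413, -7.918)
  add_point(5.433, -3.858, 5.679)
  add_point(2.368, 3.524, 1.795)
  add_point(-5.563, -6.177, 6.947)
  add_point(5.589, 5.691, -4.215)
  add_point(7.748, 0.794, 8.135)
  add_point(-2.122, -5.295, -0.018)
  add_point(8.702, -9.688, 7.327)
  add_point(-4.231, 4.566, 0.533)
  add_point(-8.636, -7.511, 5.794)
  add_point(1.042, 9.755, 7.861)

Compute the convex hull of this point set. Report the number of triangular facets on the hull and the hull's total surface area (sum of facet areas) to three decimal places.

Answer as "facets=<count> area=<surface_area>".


facets=22 area=963.223

Hull vertices (13/17): indices [1, 3, 4, 5, 6, 9, 10, 11, 12, 13, 14, 15, 16].

Per-facet area ½‖(b−a)×(c−a)‖:
  f1: (p1, p13, p15) → 73.3799
  f2: (p1, p13, p6) → 57.4885
  f3: (p1, p3, p6) → 85.3461
  f4: (p9, p16, p15) → 21.9608
  f5: (p9, p13, p15) → 16.9070
  f6: (p14, p16, p15) → 68.3350
  f7: (p14, p3, p15) → 34.0017
  f8: (p14, p3, p16) → 35.1490
  f9: (p10, p3, p16) → 61.3326
  f10: (p12, p3, p15) → 57.6923
  f11: (p12, p1, p15) → 19.5361
  f12: (p12, p1, p3) → 41.9494
  f13: (p11, p13, p6) → 84.6843
  f14: (p11, p10, p6) → 49.9834
  f15: (p11, p10, p16) → 68.7308
  f16: (p4, p3, p6) → 2.5139
  f17: (p4, p10, p6) → 23.2809
  f18: (p4, p10, p3) → 4.1803
  f19: (p5, p9, p13) → 54.3171
  f20: (p5, p11, p13) → 30.6284
  f21: (p5, p9, p16) → 41.9722
  f22: (p5, p11, p16) → 29.8535
Σ area = 963.223

Euler characteristic 13−33+22 = 2 ✓


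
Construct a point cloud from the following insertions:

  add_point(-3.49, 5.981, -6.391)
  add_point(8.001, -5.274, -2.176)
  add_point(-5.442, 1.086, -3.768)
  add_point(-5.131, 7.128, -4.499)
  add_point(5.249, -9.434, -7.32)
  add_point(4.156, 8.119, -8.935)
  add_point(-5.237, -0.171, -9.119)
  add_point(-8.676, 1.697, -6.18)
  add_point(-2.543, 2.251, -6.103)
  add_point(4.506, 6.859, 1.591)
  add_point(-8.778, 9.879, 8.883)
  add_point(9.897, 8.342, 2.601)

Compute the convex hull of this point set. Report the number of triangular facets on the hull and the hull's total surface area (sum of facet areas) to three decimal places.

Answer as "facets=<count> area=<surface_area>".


Hull vertices (9/12): indices [0, 1, 3, 4, 5, 6, 7, 10, 11].

Triangle areas on the boundary:
  f1: (p5, p11, p10) → 126.1819
  f2: (p5, p6, p4) → 87.6842
  f3: (p1, p11, p10) → 143.6036
  f4: (p1, p4, p10) → 82.2837
  f5: (p1, p5, p11) → 87.1983
  f6: (p1, p5, p4) → 55.2402
  f7: (p3, p5, p10) → 57.4122
  f8: (p0, p5, p6) → 27.2805
  f9: (p0, p3, p5) → 8.7344
  f10: (p7, p0, p6) → 15.6178
  f11: (p7, p0, p3) → 9.0515
  f12: (p7, p3, p10) → 45.7567
  f13: (p7, p4, p10) → 142.9528
  f14: (p7, p6, p4) → 24.7754
Σ area = 913.773

Check V−E+F: 9 − 21 + 14 = 2.

facets=14 area=913.773
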